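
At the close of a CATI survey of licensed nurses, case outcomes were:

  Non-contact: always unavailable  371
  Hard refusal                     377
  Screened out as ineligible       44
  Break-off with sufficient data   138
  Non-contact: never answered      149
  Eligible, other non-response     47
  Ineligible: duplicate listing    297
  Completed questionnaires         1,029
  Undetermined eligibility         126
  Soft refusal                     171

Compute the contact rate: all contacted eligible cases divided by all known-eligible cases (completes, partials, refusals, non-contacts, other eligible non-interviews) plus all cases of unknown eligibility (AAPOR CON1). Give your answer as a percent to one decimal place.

Declined to participate = 377 + 171 = 548
No answer / not reached = 149 + 371 = 520
Ineligible = 44 + 297 = 341
Numerator: 1029 + 138 + 548 + 47 = 1762
Base: 1029 + 138 + 548 + 520 + 47 + 126 = 2408
CON1 = 1762 / 2408 = 0.7317

73.2%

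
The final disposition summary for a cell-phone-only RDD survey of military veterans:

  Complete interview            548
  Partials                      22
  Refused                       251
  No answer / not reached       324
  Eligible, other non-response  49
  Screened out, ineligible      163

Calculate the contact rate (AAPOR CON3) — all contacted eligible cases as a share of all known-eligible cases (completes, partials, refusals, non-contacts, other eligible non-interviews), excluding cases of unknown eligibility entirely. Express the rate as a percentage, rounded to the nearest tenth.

Top: 548 + 22 + 251 + 49 = 870
Denom: 548 + 22 + 251 + 324 + 49 = 1194
CON3 = 870 / 1194 = 0.7286

72.9%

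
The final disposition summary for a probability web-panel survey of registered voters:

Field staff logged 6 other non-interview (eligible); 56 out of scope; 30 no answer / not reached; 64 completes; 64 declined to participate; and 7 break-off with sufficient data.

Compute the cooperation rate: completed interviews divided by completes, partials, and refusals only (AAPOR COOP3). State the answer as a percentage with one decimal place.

Num = 64
Denominator = 64 + 7 + 64 = 135
COOP3 = 64 / 135 = 0.4741

47.4%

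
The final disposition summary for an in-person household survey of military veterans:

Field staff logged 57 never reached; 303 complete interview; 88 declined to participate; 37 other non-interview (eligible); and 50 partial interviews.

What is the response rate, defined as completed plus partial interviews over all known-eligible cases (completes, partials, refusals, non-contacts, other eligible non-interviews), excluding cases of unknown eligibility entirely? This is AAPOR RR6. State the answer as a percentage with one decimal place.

66.0%

Num → 303 + 50 = 353
Base → 303 + 50 + 88 + 57 + 37 = 535
RR6 = 353 / 535 = 0.6598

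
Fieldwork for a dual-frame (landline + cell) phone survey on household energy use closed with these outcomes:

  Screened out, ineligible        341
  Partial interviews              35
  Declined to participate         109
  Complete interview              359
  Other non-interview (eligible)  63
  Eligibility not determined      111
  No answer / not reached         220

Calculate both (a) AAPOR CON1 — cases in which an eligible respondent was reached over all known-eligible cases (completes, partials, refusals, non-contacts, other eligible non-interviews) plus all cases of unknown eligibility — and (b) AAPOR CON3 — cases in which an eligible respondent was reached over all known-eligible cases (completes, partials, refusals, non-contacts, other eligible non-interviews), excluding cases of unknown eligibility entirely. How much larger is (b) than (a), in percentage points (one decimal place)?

Num: 359 + 35 + 109 + 63 = 566
Denom: 359 + 35 + 109 + 220 + 63 + 111 = 897
CON1 = 566 / 897 = 0.6310
Denom: 359 + 35 + 109 + 220 + 63 = 786
CON3 = 566 / 786 = 0.7201
Difference = 72.01 − 63.10 = 8.91 percentage points

8.9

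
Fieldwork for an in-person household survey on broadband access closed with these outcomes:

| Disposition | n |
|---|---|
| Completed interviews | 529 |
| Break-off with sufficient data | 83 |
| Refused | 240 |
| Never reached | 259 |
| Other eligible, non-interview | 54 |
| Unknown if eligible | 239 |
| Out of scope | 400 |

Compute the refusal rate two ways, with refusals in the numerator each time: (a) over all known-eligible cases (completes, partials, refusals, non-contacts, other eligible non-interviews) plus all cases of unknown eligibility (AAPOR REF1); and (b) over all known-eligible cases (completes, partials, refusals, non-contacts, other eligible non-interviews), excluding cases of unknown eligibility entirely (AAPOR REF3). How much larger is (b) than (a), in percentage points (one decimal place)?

Top = 240
Denominator = 529 + 83 + 240 + 259 + 54 + 239 = 1404
REF1 = 240 / 1404 = 0.1709
Denominator = 529 + 83 + 240 + 259 + 54 = 1165
REF3 = 240 / 1165 = 0.2060
Difference = 20.60 − 17.09 = 3.51 percentage points

3.5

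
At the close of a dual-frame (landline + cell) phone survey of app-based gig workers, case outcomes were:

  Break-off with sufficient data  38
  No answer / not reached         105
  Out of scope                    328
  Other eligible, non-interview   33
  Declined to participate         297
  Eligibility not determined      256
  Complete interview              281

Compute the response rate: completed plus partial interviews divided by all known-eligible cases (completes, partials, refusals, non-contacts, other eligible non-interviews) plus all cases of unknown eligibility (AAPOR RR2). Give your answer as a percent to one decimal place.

Num = 281 + 38 = 319
Denominator = 281 + 38 + 297 + 105 + 33 + 256 = 1010
RR2 = 319 / 1010 = 0.3158

31.6%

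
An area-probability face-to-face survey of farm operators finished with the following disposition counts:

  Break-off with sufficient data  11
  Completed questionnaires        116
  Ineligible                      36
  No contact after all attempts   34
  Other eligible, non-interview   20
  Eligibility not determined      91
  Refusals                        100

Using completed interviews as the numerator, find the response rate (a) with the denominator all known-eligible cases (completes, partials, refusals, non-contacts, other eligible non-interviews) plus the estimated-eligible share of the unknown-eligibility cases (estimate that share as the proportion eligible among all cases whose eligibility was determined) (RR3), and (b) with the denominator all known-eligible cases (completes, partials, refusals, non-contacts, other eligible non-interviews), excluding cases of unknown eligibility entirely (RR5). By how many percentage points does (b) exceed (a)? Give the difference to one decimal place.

9.2

Top: 116
Eligible (known): 116 + 11 + 100 + 34 + 20 = 281
e = 281 / (281 + 36) = 281 / 317 = 0.8864
e × U: 0.8864 × 91 = 80.66
Base: 281 + 80.66 = 361.66
RR3 = 116 / 361.66 = 0.3207
Base: 116 + 11 + 100 + 34 + 20 = 281
RR5 = 116 / 281 = 0.4128
Difference = 41.28 − 32.07 = 9.21 percentage points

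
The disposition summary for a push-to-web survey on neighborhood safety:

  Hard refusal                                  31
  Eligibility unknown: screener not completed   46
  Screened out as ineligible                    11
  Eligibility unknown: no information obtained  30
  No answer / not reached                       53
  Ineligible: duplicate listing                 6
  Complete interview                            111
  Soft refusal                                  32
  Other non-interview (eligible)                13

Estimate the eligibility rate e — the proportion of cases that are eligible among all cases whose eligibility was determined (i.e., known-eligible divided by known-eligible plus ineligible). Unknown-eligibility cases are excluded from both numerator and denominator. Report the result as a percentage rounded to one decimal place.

93.4%

Refusals = 31 + 32 = 63
Unknown if eligible = 46 + 30 = 76
Ineligible = 11 + 6 = 17
Known eligible: 111 + 63 + 53 + 13 = 240
e = 240 / (240 + 17) = 240 / 257 = 0.9339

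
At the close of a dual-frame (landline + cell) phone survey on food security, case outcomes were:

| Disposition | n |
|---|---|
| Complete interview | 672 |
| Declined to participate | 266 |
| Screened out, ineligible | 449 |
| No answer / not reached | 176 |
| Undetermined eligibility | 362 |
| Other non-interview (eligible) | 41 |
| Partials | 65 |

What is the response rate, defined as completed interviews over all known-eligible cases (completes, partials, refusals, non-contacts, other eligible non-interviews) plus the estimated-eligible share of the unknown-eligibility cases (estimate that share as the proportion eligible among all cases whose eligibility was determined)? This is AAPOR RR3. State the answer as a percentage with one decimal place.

Numerator: 672
Eligible (known): 672 + 65 + 266 + 176 + 41 = 1220
e = 1220 / (1220 + 449) = 1220 / 1669 = 0.7310
Eligible share of unknowns: 0.7310 × 362 = 264.62
Denom: 1220 + 264.62 = 1484.62
RR3 = 672 / 1484.62 = 0.4526

45.3%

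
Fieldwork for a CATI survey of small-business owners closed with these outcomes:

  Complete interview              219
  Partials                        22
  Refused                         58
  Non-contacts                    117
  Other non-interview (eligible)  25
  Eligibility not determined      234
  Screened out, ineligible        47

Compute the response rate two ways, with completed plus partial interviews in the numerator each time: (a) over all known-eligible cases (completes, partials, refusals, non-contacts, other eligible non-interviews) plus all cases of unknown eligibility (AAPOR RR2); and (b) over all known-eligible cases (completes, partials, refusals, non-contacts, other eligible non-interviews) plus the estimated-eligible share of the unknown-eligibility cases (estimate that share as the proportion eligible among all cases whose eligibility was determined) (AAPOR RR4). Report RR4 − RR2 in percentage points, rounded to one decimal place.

Top → 219 + 22 = 241
Denom → 219 + 22 + 58 + 117 + 25 + 234 = 675
RR2 = 241 / 675 = 0.3570
Known eligible → 219 + 22 + 58 + 117 + 25 = 441
e = 441 / (441 + 47) = 441 / 488 = 0.9037
Estimated eligible among unknowns → 0.9037 × 234 = 211.47
Denom → 441 + 211.47 = 652.47
RR4 = 241 / 652.47 = 0.3694
Difference = 36.94 − 35.70 = 1.24 percentage points

1.2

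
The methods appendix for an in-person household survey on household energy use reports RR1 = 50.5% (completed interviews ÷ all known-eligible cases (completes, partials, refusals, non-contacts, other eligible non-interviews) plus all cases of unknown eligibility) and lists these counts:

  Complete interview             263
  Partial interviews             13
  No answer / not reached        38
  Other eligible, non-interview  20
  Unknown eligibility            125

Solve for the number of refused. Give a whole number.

RR1 = 263 / D = 0.505
D = 263 / 0.505 = 520.8
Rest of base = 459
refused = 520.8 − 459 ≈ 62

62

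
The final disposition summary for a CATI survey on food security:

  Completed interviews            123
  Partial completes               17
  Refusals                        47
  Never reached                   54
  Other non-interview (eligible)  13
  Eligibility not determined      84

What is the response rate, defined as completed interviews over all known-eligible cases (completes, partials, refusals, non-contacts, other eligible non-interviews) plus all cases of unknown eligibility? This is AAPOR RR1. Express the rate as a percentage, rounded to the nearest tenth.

Numerator: 123
Denominator: 123 + 17 + 47 + 54 + 13 + 84 = 338
RR1 = 123 / 338 = 0.3639

36.4%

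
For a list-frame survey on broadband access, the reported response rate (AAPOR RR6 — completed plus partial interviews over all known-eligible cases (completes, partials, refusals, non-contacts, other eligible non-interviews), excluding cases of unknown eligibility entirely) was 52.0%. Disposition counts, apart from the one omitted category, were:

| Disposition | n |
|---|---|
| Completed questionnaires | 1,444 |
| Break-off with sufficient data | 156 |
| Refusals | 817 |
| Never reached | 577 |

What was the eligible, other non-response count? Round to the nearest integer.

Num → 1444 + 156 = 1600
RR6 = 1600 / D = 0.520
D = 1600 / 0.520 = 3076.9
Remaining denominator categories sum to 2994
eligible, other non-response = 3076.9 − 2994 ≈ 83

83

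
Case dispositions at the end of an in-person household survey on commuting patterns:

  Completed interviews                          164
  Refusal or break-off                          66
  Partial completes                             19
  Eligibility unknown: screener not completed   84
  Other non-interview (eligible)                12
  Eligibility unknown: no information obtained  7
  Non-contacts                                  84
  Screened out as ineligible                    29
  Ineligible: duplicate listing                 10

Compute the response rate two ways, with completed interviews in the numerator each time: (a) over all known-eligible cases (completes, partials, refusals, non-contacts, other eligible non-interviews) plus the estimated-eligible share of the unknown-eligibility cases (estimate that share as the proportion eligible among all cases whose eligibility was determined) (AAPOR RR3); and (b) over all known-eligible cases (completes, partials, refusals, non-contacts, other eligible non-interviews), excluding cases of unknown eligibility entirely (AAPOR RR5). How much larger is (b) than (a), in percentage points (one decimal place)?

Unknown if eligible = 84 + 7 = 91
Ineligible = 29 + 10 = 39
Num: 164
Known eligible: 164 + 19 + 66 + 84 + 12 = 345
e = 345 / (345 + 39) = 345 / 384 = 0.8984
e × U: 0.8984 × 91 = 81.75
Base: 345 + 81.75 = 426.75
RR3 = 164 / 426.75 = 0.3843
Base: 164 + 19 + 66 + 84 + 12 = 345
RR5 = 164 / 345 = 0.4754
Difference = 47.54 − 38.43 = 9.11 percentage points

9.1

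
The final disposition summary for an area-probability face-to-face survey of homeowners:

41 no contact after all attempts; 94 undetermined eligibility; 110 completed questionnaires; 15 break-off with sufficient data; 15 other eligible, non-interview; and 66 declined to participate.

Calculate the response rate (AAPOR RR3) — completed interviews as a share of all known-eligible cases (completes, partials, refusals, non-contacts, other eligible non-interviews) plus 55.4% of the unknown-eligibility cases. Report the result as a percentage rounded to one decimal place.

Top → 110
Eligible (known) → 110 + 15 + 66 + 41 + 15 = 247
e × U → 0.5540 × 94 = 52.08
Denominator → 247 + 52.08 = 299.08
RR3 = 110 / 299.08 = 0.3678

36.8%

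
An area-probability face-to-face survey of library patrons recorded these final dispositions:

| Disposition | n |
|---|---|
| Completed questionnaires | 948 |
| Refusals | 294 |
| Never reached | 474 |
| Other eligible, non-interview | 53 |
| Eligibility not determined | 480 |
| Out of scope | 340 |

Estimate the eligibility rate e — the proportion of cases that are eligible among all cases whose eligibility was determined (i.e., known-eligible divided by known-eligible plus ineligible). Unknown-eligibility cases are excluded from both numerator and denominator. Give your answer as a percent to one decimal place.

Determined eligible = 948 + 294 + 474 + 53 = 1769
e = 1769 / (1769 + 340) = 1769 / 2109 = 0.8388

83.9%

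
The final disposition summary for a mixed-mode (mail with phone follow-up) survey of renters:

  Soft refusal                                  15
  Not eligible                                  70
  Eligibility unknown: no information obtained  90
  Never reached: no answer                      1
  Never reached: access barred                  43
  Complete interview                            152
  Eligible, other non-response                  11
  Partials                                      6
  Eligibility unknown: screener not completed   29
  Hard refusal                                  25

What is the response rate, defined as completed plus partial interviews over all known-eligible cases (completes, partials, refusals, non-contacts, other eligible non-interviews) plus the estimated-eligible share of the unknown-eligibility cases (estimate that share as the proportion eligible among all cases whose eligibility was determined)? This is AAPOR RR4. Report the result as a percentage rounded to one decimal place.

45.6%

Refusals = 25 + 15 = 40
No answer / not reached = 1 + 43 = 44
Undetermined eligibility = 29 + 90 = 119
Numerator = 152 + 6 = 158
Known eligible = 152 + 6 + 40 + 44 + 11 = 253
e = 253 / (253 + 70) = 253 / 323 = 0.7833
Estimated eligible among unknowns = 0.7833 × 119 = 93.21
Denominator = 253 + 93.21 = 346.21
RR4 = 158 / 346.21 = 0.4564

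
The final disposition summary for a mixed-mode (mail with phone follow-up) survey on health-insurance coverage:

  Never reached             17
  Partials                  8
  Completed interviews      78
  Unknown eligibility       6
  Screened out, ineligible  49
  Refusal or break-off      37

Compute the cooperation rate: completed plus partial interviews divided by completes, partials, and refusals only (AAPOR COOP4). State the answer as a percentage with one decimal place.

Top: 78 + 8 = 86
Denominator: 78 + 8 + 37 = 123
COOP4 = 86 / 123 = 0.6992

69.9%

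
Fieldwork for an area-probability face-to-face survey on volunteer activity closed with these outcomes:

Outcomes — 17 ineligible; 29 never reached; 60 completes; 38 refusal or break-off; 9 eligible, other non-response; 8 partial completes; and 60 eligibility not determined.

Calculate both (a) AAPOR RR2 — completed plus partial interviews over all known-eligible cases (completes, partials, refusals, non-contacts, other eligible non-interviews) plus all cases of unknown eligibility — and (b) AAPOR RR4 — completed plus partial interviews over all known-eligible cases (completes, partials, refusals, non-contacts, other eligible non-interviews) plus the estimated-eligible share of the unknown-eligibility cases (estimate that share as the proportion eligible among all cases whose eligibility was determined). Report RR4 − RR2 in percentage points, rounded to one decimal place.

1.1

Top → 60 + 8 = 68
Base → 60 + 8 + 38 + 29 + 9 + 60 = 204
RR2 = 68 / 204 = 0.3333
Eligible (known) → 60 + 8 + 38 + 29 + 9 = 144
e = 144 / (144 + 17) = 144 / 161 = 0.8944
Eligible share of unknowns → 0.8944 × 60 = 53.66
Base → 144 + 53.66 = 197.66
RR4 = 68 / 197.66 = 0.3440
Difference = 34.40 − 33.33 = 1.07 percentage points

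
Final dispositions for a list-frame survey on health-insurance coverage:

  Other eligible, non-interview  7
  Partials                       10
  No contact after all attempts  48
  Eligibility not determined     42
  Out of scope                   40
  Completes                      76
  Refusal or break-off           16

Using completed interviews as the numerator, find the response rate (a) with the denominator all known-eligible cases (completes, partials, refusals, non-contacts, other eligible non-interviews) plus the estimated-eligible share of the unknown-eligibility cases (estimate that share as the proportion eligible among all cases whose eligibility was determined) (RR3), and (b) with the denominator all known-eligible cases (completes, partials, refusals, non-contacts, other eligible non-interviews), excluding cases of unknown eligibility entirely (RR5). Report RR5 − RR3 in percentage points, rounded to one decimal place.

8.5

Numerator: 76
Determined eligible: 76 + 10 + 16 + 48 + 7 = 157
e = 157 / (157 + 40) = 157 / 197 = 0.7970
Estimated eligible among unknowns: 0.7970 × 42 = 33.47
Base: 157 + 33.47 = 190.47
RR3 = 76 / 190.47 = 0.3990
Base: 76 + 10 + 16 + 48 + 7 = 157
RR5 = 76 / 157 = 0.4841
Difference = 48.41 − 39.90 = 8.51 percentage points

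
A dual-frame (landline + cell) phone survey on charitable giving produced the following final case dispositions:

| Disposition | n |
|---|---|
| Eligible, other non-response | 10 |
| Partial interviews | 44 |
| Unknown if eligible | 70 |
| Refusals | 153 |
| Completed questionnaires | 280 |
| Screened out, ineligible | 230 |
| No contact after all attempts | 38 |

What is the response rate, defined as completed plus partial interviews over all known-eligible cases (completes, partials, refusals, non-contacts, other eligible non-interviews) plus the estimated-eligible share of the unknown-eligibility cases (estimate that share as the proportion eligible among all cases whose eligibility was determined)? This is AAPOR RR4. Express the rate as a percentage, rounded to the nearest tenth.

56.5%

Top = 280 + 44 = 324
Determined eligible = 280 + 44 + 153 + 38 + 10 = 525
e = 525 / (525 + 230) = 525 / 755 = 0.6954
Eligible share of unknowns = 0.6954 × 70 = 48.68
Denom = 525 + 48.68 = 573.68
RR4 = 324 / 573.68 = 0.5648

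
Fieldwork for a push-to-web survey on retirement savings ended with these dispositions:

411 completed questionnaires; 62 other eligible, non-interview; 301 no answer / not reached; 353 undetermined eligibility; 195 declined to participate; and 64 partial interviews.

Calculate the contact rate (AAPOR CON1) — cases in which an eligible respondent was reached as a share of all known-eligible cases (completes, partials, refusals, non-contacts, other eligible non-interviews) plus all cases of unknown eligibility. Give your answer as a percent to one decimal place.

Top → 411 + 64 + 195 + 62 = 732
Denominator → 411 + 64 + 195 + 301 + 62 + 353 = 1386
CON1 = 732 / 1386 = 0.5281

52.8%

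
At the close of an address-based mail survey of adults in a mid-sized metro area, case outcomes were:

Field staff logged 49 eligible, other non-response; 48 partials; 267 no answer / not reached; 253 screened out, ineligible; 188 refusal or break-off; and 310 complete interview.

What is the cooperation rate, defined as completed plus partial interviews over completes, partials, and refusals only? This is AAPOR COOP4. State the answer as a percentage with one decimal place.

Num = 310 + 48 = 358
Denominator = 310 + 48 + 188 = 546
COOP4 = 358 / 546 = 0.6557

65.6%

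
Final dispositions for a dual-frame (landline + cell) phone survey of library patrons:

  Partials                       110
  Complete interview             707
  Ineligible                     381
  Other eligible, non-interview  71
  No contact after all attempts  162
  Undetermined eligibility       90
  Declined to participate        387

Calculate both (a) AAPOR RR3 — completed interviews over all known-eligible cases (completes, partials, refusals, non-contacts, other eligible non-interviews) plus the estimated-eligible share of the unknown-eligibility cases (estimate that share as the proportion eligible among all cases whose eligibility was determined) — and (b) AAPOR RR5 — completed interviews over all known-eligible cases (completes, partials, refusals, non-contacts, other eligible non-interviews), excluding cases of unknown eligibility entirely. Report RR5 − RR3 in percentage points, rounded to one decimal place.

Top → 707
Eligible (known) → 707 + 110 + 387 + 162 + 71 = 1437
e = 1437 / (1437 + 381) = 1437 / 1818 = 0.7904
e × U → 0.7904 × 90 = 71.14
Base → 1437 + 71.14 = 1508.14
RR3 = 707 / 1508.14 = 0.4688
Base → 707 + 110 + 387 + 162 + 71 = 1437
RR5 = 707 / 1437 = 0.4920
Difference = 49.20 − 46.88 = 2.32 percentage points

2.3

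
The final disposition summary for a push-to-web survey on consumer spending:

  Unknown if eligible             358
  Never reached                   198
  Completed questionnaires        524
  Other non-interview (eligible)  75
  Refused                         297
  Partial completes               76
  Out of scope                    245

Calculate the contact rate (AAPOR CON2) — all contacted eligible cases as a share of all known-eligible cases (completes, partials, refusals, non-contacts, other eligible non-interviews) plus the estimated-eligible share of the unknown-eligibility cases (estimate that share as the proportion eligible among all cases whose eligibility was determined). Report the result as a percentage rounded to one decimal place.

66.3%

Numerator → 524 + 76 + 297 + 75 = 972
Known eligible → 524 + 76 + 297 + 198 + 75 = 1170
e = 1170 / (1170 + 245) = 1170 / 1415 = 0.8269
e × U → 0.8269 × 358 = 296.03
Denom → 1170 + 296.03 = 1466.03
CON2 = 972 / 1466.03 = 0.6630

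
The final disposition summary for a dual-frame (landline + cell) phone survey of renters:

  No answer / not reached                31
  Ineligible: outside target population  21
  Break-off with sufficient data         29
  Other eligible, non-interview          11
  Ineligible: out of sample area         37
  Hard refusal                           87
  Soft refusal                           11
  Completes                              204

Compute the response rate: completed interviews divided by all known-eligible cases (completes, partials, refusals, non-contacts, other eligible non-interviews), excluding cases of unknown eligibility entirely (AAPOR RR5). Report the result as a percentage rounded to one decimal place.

54.7%

Refused = 87 + 11 = 98
Ineligible = 21 + 37 = 58
Num → 204
Base → 204 + 29 + 98 + 31 + 11 = 373
RR5 = 204 / 373 = 0.5469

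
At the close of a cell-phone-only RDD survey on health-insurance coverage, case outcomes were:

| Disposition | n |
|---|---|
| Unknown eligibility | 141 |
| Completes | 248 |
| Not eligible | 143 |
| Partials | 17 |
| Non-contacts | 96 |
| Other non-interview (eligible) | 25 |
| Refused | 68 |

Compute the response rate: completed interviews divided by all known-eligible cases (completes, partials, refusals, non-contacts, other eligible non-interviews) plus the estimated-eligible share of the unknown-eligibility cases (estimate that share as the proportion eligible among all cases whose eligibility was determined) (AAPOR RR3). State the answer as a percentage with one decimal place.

44.2%

Top: 248
Known eligible: 248 + 17 + 68 + 96 + 25 = 454
e = 454 / (454 + 143) = 454 / 597 = 0.7605
e × U: 0.7605 × 141 = 107.23
Denominator: 454 + 107.23 = 561.23
RR3 = 248 / 561.23 = 0.4419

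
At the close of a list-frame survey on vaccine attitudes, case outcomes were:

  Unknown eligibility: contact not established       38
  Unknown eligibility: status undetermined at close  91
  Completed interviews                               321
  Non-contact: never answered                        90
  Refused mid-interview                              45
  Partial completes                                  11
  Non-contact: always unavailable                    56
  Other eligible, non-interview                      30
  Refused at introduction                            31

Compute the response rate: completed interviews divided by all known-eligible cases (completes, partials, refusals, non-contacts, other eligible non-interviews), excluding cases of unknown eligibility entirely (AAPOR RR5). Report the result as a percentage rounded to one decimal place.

55.0%

Refusal or break-off = 31 + 45 = 76
Never reached = 90 + 56 = 146
Unknown eligibility = 38 + 91 = 129
Top: 321
Denominator: 321 + 11 + 76 + 146 + 30 = 584
RR5 = 321 / 584 = 0.5497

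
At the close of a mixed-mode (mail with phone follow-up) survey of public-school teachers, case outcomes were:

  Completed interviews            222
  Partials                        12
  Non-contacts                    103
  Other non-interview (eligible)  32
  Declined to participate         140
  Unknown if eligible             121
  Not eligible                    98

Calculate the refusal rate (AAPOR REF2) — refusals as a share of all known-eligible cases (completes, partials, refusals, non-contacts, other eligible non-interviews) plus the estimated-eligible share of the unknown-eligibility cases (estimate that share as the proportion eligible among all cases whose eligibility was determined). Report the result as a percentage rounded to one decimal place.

Num: 140
Known eligible: 222 + 12 + 140 + 103 + 32 = 509
e = 509 / (509 + 98) = 509 / 607 = 0.8386
e × U: 0.8386 × 121 = 101.47
Base: 509 + 101.47 = 610.47
REF2 = 140 / 610.47 = 0.2293

22.9%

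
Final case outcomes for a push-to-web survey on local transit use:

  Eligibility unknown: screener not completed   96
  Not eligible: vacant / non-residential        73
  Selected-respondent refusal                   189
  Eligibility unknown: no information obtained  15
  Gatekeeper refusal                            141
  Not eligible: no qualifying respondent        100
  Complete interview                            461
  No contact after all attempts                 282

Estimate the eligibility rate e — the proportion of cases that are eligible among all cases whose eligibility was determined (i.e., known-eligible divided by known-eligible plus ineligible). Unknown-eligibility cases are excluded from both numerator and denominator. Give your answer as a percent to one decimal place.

Refused = 141 + 189 = 330
Eligibility not determined = 96 + 15 = 111
Not eligible = 100 + 73 = 173
Eligible (known) = 461 + 330 + 282 = 1073
e = 1073 / (1073 + 173) = 1073 / 1246 = 0.8612

86.1%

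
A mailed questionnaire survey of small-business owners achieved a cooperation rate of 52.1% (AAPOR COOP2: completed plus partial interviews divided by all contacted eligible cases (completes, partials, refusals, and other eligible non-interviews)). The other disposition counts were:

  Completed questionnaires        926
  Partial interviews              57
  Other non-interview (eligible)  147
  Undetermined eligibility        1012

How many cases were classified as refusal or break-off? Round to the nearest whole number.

Top = 926 + 57 = 983
COOP2 = 983 / D = 0.521
D = 983 / 0.521 = 1886.8
Rest of base = 1130
refusal or break-off = 1886.8 − 1130 ≈ 757

757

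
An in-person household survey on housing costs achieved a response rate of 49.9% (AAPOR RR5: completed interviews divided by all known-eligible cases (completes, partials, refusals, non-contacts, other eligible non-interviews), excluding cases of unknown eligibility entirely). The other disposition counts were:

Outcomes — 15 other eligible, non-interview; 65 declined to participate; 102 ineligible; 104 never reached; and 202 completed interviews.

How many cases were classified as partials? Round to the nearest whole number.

RR5 = 202 / D = 0.499
D = 202 / 0.499 = 404.8
Rest of base = 386
partials = 404.8 − 386 ≈ 19

19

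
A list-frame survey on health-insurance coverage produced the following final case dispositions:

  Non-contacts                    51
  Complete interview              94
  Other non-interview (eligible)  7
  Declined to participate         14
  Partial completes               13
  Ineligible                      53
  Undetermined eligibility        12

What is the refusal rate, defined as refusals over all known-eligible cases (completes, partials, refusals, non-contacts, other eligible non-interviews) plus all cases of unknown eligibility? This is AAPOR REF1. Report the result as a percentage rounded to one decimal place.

Num = 14
Denom = 94 + 13 + 14 + 51 + 7 + 12 = 191
REF1 = 14 / 191 = 0.0733

7.3%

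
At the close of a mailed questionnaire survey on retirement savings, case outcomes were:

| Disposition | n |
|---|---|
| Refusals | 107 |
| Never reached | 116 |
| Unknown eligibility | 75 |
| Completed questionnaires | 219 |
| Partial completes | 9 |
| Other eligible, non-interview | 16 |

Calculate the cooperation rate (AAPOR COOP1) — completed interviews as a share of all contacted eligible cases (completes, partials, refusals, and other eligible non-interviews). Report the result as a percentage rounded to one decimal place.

Numerator → 219
Denominator → 219 + 9 + 107 + 16 = 351
COOP1 = 219 / 351 = 0.6239

62.4%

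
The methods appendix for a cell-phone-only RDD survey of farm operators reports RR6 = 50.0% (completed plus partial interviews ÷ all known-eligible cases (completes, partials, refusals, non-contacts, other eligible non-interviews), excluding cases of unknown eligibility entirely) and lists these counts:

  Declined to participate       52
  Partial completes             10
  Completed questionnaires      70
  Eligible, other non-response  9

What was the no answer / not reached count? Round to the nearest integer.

19

Top: 70 + 10 = 80
RR6 = 80 / D = 0.500
D = 80 / 0.500 = 160.0
Rest of base = 141
no answer / not reached = 160.0 − 141 ≈ 19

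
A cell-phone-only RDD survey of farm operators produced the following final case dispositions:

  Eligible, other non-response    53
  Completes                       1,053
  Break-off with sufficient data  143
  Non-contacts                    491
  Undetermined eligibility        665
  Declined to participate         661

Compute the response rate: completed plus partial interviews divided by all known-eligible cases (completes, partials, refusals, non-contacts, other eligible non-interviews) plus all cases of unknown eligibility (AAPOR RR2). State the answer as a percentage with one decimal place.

39.0%

Top → 1053 + 143 = 1196
Denom → 1053 + 143 + 661 + 491 + 53 + 665 = 3066
RR2 = 1196 / 3066 = 0.3901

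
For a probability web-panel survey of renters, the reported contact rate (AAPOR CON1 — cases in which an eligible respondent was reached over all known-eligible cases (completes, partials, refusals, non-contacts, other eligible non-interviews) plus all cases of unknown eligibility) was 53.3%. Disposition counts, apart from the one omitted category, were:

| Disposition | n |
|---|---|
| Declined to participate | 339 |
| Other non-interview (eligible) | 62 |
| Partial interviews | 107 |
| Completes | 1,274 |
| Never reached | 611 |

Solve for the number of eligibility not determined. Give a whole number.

Numerator = 1274 + 107 + 339 + 62 = 1782
CON1 = 1782 / D = 0.533
D = 1782 / 0.533 = 3343.3
Rest of base = 2393
eligibility not determined = 3343.3 − 2393 ≈ 950

950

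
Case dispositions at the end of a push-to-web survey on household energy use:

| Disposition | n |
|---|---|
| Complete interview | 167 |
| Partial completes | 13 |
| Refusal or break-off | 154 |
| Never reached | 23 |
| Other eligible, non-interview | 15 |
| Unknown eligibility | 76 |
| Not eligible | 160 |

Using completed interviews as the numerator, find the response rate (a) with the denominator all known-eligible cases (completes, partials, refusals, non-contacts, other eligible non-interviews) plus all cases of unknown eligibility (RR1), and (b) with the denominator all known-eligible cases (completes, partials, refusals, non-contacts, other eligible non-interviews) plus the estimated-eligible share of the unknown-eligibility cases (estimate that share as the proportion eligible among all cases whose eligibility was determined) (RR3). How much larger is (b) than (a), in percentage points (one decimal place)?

Num → 167
Base → 167 + 13 + 154 + 23 + 15 + 76 = 448
RR1 = 167 / 448 = 0.3728
Determined eligible → 167 + 13 + 154 + 23 + 15 = 372
e = 372 / (372 + 160) = 372 / 532 = 0.6992
e × U → 0.6992 × 76 = 53.14
Base → 372 + 53.14 = 425.14
RR3 = 167 / 425.14 = 0.3928
Difference = 39.28 − 37.28 = 2.00 percentage points

2.0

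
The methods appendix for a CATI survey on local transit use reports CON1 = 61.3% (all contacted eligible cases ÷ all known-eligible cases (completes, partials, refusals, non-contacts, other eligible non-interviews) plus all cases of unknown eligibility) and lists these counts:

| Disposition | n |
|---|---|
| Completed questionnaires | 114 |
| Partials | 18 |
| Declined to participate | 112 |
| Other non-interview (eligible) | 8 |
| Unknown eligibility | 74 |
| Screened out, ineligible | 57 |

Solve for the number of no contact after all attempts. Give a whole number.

Top: 114 + 18 + 112 + 8 = 252
CON1 = 252 / D = 0.613
D = 252 / 0.613 = 411.1
Other denominator terms total 326
no contact after all attempts = 411.1 − 326 ≈ 85

85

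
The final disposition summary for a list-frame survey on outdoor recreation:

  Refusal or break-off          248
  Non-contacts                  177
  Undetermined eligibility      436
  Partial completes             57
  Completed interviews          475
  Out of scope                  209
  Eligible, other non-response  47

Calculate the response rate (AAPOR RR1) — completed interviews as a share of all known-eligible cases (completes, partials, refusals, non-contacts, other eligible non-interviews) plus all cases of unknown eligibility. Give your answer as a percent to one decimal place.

33.0%

Num = 475
Base = 475 + 57 + 248 + 177 + 47 + 436 = 1440
RR1 = 475 / 1440 = 0.3299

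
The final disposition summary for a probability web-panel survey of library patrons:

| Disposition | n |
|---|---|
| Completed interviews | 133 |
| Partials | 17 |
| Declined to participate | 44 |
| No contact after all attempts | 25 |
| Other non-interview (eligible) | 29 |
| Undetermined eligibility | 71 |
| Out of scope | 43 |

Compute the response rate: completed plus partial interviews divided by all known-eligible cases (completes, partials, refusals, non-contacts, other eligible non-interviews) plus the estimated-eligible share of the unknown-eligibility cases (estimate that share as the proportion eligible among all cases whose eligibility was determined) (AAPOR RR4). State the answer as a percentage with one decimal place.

48.6%

Num: 133 + 17 = 150
Determined eligible: 133 + 17 + 44 + 25 + 29 = 248
e = 248 / (248 + 43) = 248 / 291 = 0.8522
e × U: 0.8522 × 71 = 60.51
Denom: 248 + 60.51 = 308.51
RR4 = 150 / 308.51 = 0.4862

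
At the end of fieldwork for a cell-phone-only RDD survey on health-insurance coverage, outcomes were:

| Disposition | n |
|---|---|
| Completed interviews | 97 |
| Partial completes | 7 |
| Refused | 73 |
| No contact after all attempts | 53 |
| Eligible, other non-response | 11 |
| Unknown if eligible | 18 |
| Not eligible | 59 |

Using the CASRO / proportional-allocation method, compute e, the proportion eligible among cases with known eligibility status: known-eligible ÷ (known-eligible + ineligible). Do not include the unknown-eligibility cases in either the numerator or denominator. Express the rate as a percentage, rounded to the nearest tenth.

Eligible (known): 97 + 7 + 73 + 53 + 11 = 241
e = 241 / (241 + 59) = 241 / 300 = 0.8033

80.3%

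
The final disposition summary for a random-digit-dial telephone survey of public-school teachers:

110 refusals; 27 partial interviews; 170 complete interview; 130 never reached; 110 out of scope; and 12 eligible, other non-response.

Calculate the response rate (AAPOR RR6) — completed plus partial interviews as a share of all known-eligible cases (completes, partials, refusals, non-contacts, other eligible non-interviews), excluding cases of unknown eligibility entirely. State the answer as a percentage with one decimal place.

43.9%

Numerator = 170 + 27 = 197
Denominator = 170 + 27 + 110 + 130 + 12 = 449
RR6 = 197 / 449 = 0.4388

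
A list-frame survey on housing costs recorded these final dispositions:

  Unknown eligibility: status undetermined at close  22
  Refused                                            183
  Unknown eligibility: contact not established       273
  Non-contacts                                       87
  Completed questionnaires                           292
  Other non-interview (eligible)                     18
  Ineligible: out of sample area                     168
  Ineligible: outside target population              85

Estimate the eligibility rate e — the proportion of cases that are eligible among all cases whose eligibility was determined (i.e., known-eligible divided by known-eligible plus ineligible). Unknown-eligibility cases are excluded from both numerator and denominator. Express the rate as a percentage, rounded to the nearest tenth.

Unknown eligibility = 273 + 22 = 295
Not eligible = 85 + 168 = 253
Determined eligible = 292 + 183 + 87 + 18 = 580
e = 580 / (580 + 253) = 580 / 833 = 0.6963

69.6%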